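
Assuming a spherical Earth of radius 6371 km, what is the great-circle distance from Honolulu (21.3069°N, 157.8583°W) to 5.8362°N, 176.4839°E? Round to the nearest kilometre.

3254 km

Δλ = 176.4839 − -157.8583 = 334.3422°; wrapped into (−180°, 180°]: -25.6578°.
Δφ = 5.8362 − 21.3069 = -15.4707°.
a = sin²(Δφ/2) + cos φ₁ · cos φ₂ · sin²(Δλ/2) = 0.063810.
c = 2·atan2(√a, √(1−a)) = 0.51075 rad → d = 6371·c ≈ 3253.97 km.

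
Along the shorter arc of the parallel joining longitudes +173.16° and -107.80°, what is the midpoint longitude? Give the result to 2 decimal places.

Signed shortest Δλ from +173.16° to -107.80° is +79.04°.
Midpoint longitude = +173.16° + (+79.04°)/2 = +173.16° + 39.52° = +212.68°.
Normalise into (−180°, 180°]: -147.32°.
(The naïve average (+173.16 + -107.80)/2 = 32.68° is on the wrong side of the globe.)

-147.32°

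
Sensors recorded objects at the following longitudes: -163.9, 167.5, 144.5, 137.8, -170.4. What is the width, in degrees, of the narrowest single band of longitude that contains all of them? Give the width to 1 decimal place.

Sort the longitudes: -170.4°, -163.9°, +137.8°, +144.5°, +167.5°.
Eastward gaps between consecutive values (wrapping around): 6.5°, 301.7°, 6.7°, 23.0°, 22.1°.
Largest gap = 301.7° ⇒ minimal covering band is its complement: 360° − 301.7° = 58.3°.
Band runs from +137.8° eastward to -163.9°, crossing the antimeridian.

58.3°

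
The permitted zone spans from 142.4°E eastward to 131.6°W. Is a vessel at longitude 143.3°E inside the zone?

Band width going east from +142.4° to -131.6°: ((-131.6 − 142.4) mod 360) = 86.0°.
Offset of +143.3° east of the west edge: ((143.3 − 142.4) mod 360) = 0.9°.
0.9° ≤ 86.0° ⇒ inside.

Yes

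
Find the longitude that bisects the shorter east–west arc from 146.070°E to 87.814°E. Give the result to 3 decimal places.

Signed shortest Δλ from +146.070° to +87.814° is -58.256°.
Midpoint longitude = +146.070° + (-58.256°)/2 = +146.070° − 29.128° = +116.942°.

116.942°E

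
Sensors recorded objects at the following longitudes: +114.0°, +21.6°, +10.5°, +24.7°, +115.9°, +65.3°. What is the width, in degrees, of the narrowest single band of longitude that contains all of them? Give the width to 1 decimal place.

Sort the longitudes: +10.5°, +21.6°, +24.7°, +65.3°, +114.0°, +115.9°.
Eastward gaps between consecutive values (wrapping around): 11.1°, 3.1°, 40.6°, 48.7°, 1.9°, 254.6°.
Largest gap = 254.6° ⇒ minimal covering band is its complement: 360° − 254.6° = 105.4°.
Band runs from +10.5° eastward to +115.9°.

105.4°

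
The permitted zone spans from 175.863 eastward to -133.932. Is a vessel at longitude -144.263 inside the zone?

Yes

Band width going east from +175.863° to -133.932°: ((-133.932 − 175.863) mod 360) = 50.205°.
Offset of -144.263° east of the west edge: ((-144.263 − 175.863) mod 360) = 39.874°.
39.874° ≤ 50.205° ⇒ inside.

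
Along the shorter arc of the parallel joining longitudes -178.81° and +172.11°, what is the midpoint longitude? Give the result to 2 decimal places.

+176.65°

Signed shortest Δλ from -178.81° to +172.11° is -9.08°.
Midpoint longitude = -178.81° + (-9.08°)/2 = -178.81° − 4.54° = -183.35°.
Normalise into (−180°, 180°]: +176.65°.
(The naïve average (-178.81 + +172.11)/2 = -3.35° is on the wrong side of the globe.)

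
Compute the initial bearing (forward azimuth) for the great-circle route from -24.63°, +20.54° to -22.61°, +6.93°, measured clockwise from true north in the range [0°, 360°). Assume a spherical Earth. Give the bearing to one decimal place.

276.4°

Δλ = 6.93 − 20.54 = -13.61°.
θ = atan2( sin Δλ · cos φ₂ , cos φ₁ · sin φ₂ − sin φ₁ · cos φ₂ · cos Δλ )
  = atan2(-0.21723, 0.02445) = -83.579° → normalised to [0°, 360°): 276.421°.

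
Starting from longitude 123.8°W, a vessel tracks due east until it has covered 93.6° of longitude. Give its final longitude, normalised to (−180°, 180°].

Start at -123.8°; shift +93.6° → -30.2°.
-30.2° already lies in (−180°, 180°].

30.2°W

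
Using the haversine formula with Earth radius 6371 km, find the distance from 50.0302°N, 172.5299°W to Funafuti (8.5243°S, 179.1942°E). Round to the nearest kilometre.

Δλ = 179.1942 − -172.5299 = 351.7241°; wrapped into (−180°, 180°]: -8.2759°.
Δφ = -8.5243 − 50.0302 = -58.5545°.
a = sin²(Δφ/2) + cos φ₁ · cos φ₂ · sin²(Δλ/2) = 0.242464.
c = 2·atan2(√a, √(1−a)) = 1.02971 rad → d = 6371·c ≈ 6560.25 km.

6560 km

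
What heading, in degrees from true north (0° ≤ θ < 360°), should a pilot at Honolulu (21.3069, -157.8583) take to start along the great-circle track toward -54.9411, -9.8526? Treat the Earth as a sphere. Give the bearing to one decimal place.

Δλ = -9.8526 − -157.8583 = 148.0057°.
θ = atan2( sin Δλ · cos φ₂ , cos φ₁ · sin φ₂ − sin φ₁ · cos φ₂ · cos Δλ )
  = atan2(0.30435, -0.58559) = 152.538° → normalised to [0°, 360°): 152.538°.

152.5°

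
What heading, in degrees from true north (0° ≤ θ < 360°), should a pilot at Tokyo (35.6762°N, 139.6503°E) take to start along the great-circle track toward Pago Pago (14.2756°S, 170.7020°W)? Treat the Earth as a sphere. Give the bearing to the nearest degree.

127°

Δλ = -170.7020 − 139.6503 = -310.3523°; wrapped into (−180°, 180°]: 49.6477°.
θ = atan2( sin Δλ · cos φ₂ , cos φ₁ · sin φ₂ − sin φ₁ · cos φ₂ · cos Δλ )
  = atan2(0.73855, -0.56626) = 127.478° → normalised to [0°, 360°): 127.478°.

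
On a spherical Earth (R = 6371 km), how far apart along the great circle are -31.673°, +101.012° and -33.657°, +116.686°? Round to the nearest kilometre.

1482 km

Δλ = 116.686 − 101.012 = 15.674°.
Δφ = -33.657 − -31.673 = -1.984°.
a = sin²(Δφ/2) + cos φ₁ · cos φ₂ · sin²(Δλ/2) = 0.013471.
c = 2·atan2(√a, √(1−a)) = 0.23265 rad → d = 6371·c ≈ 1482.22 km.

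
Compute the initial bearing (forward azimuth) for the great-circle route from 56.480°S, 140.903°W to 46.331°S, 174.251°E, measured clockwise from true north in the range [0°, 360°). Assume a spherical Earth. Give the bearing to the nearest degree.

Δλ = 174.251 − -140.903 = 315.154°; wrapped into (−180°, 180°]: -44.846°.
θ = atan2( sin Δλ · cos φ₂ , cos φ₁ · sin φ₂ − sin φ₁ · cos φ₂ · cos Δλ )
  = atan2(-0.48694, 0.00869) = -88.977° → normalised to [0°, 360°): 271.023°.

271°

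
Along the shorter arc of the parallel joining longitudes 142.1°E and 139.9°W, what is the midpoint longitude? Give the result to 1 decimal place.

Signed shortest Δλ from +142.1° to -139.9° is +78.0°.
Midpoint longitude = +142.1° + (+78.0°)/2 = +142.1° + 39.0° = +181.1°.
Normalise into (−180°, 180°]: -178.9°.
(The naïve average (+142.1 + -139.9)/2 = 1.1° is on the wrong side of the globe.)

178.9°W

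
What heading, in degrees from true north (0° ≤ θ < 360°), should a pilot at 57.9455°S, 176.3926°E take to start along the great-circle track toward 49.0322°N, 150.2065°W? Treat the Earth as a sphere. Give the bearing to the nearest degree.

Δλ = -150.2065 − 176.3926 = -326.5991°; wrapped into (−180°, 180°]: 33.4009°.
θ = atan2( sin Δλ · cos φ₂ , cos φ₁ · sin φ₂ − sin φ₁ · cos φ₂ · cos Δλ )
  = atan2(0.36092, 0.86464) = 22.657° → normalised to [0°, 360°): 22.657°.

23°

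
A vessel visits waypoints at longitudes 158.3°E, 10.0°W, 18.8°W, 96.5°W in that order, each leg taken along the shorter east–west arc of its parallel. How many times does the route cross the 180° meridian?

0

Leg 1: +158.3° → -10.0°, shortest Δλ = -168.3° (west) — does not cross 180°.
Leg 2: -10.0° → -18.8°, shortest Δλ = -8.8° (west) — does not cross 180°.
Leg 3: -18.8° → -96.5°, shortest Δλ = -77.7° (west) — does not cross 180°.
Total crossings: 0.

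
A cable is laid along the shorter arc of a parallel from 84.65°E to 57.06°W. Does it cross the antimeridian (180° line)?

Signed shortest Δλ = ((-57.06 − 84.65 + 180) mod 360) − 180 = -141.71°.
Going west by 141.71° from +84.65° reaches -57.06° without touching 180°.

No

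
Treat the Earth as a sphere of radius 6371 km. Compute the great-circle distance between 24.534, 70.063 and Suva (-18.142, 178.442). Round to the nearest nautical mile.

6826 nmi

Δλ = 178.442 − 70.063 = 108.379°.
Δφ = -18.142 − 24.534 = -42.676°.
a = sin²(Δφ/2) + cos φ₁ · cos φ₂ · sin²(Δλ/2) = 0.700934.
c = 2·atan2(√a, √(1−a)) = 1.98435 rad → d = 6371·c ≈ 12642.30 km ≈ 6826.30 nmi.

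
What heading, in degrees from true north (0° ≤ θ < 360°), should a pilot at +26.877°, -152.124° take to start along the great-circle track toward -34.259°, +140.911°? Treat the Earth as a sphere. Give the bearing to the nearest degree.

Δλ = 140.911 − -152.124 = 293.035°; wrapped into (−180°, 180°]: -66.965°.
θ = atan2( sin Δλ · cos φ₂ , cos φ₁ · sin φ₂ − sin φ₁ · cos φ₂ · cos Δλ )
  = atan2(-0.76060, -0.64833) = -130.444° → normalised to [0°, 360°): 229.556°.

230°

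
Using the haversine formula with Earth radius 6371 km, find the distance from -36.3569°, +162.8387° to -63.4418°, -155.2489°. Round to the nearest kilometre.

4119 km

Δλ = -155.2489 − 162.8387 = -318.0876°; wrapped into (−180°, 180°]: 41.9124°.
Δφ = -63.4418 − -36.3569 = -27.0849°.
a = sin²(Δφ/2) + cos φ₁ · cos φ₂ · sin²(Δλ/2) = 0.100893.
c = 2·atan2(√a, √(1−a)) = 0.64647 rad → d = 6371·c ≈ 4118.67 km.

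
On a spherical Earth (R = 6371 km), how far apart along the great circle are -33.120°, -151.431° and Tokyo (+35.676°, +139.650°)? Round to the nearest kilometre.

Δλ = 139.650 − -151.431 = 291.081°; wrapped into (−180°, 180°]: -68.919°.
Δφ = 35.676 − -33.120 = 68.796°.
a = sin²(Δφ/2) + cos φ₁ · cos φ₂ · sin²(Δλ/2) = 0.536973.
c = 2·atan2(√a, √(1−a)) = 1.64481 rad → d = 6371·c ≈ 10479.08 km.

10479 km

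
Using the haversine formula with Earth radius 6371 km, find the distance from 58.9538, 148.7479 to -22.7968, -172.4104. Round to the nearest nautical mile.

5272 nmi

Δλ = -172.4104 − 148.7479 = -321.1583°; wrapped into (−180°, 180°]: 38.8417°.
Δφ = -22.7968 − 58.9538 = -81.7506°.
a = sin²(Δφ/2) + cos φ₁ · cos φ₂ · sin²(Δλ/2) = 0.480823.
c = 2·atan2(√a, √(1−a)) = 1.53243 rad → d = 6371·c ≈ 9763.14 km ≈ 5271.67 nmi.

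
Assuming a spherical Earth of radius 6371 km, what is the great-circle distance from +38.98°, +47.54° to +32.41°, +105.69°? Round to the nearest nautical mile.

Δλ = 105.69 − 47.54 = 58.15°.
Δφ = 32.41 − 38.98 = -6.57°.
a = sin²(Δφ/2) + cos φ₁ · cos φ₂ · sin²(Δλ/2) = 0.158265.
c = 2·atan2(√a, √(1−a)) = 0.81829 rad → d = 6371·c ≈ 5213.32 km ≈ 2814.97 nmi.

2815 nmi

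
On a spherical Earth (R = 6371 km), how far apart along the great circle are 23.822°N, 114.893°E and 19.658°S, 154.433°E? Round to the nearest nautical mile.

3488 nmi

Δλ = 154.433 − 114.893 = 39.540°.
Δφ = -19.658 − 23.822 = -43.480°.
a = sin²(Δφ/2) + cos φ₁ · cos φ₂ · sin²(Δλ/2) = 0.235755.
c = 2·atan2(√a, √(1−a)) = 1.01398 rad → d = 6371·c ≈ 6460.04 km ≈ 3488.14 nmi.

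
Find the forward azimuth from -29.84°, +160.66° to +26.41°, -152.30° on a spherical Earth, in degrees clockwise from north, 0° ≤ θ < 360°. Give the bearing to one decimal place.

Δλ = -152.30 − 160.66 = -312.96°; wrapped into (−180°, 180°]: 47.04°.
θ = atan2( sin Δλ · cos φ₂ , cos φ₁ · sin φ₂ − sin φ₁ · cos φ₂ · cos Δλ )
  = atan2(0.65545, 0.68952) = 43.549° → normalised to [0°, 360°): 43.549°.

43.5°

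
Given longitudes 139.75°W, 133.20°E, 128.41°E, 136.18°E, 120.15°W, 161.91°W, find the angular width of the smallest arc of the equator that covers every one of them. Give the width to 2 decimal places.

Sort the longitudes: -161.91°, -139.75°, -120.15°, +128.41°, +133.20°, +136.18°.
Eastward gaps between consecutive values (wrapping around): 22.16°, 19.60°, 248.56°, 4.79°, 2.98°, 61.91°.
Largest gap = 248.56° ⇒ minimal covering band is its complement: 360° − 248.56° = 111.44°.
Band runs from +128.41° eastward to -120.15°, crossing the antimeridian.

111.44°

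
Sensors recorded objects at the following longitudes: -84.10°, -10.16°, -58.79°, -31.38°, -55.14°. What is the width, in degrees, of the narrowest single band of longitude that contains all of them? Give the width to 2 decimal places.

73.94°

Sort the longitudes: -84.10°, -58.79°, -55.14°, -31.38°, -10.16°.
Eastward gaps between consecutive values (wrapping around): 25.31°, 3.65°, 23.76°, 21.22°, 286.06°.
Largest gap = 286.06° ⇒ minimal covering band is its complement: 360° − 286.06° = 73.94°.
Band runs from -84.10° eastward to -10.16°.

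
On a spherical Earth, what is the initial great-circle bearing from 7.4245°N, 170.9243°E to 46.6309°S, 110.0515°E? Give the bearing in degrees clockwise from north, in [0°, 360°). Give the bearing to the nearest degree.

Δλ = 110.0515 − 170.9243 = -60.8728°.
θ = atan2( sin Δλ · cos φ₂ , cos φ₁ · sin φ₂ − sin φ₁ · cos φ₂ · cos Δλ )
  = atan2(-0.59986, -0.76404) = -141.864° → normalised to [0°, 360°): 218.136°.

218°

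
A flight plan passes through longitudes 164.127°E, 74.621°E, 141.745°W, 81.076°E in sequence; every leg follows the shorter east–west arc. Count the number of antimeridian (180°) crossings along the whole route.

Leg 1: +164.127° → +74.621°, shortest Δλ = -89.506° (west) — does not cross 180°.
Leg 2: +74.621° → -141.745°, shortest Δλ = 143.634° (east) — crosses 180°.
Leg 3: -141.745° → +81.076°, shortest Δλ = -137.179° (west) — crosses 180°.
Total crossings: 2.

2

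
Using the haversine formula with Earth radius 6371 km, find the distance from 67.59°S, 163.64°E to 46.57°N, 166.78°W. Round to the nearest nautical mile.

Δλ = -166.78 − 163.64 = -330.42°; wrapped into (−180°, 180°]: 29.58°.
Δφ = 46.57 − -67.59 = 114.16°.
a = sin²(Δφ/2) + cos φ₁ · cos φ₂ · sin²(Δλ/2) = 0.721722.
c = 2·atan2(√a, √(1−a)) = 2.03023 rad → d = 6371·c ≈ 12934.62 km ≈ 6984.14 nmi.

6984 nmi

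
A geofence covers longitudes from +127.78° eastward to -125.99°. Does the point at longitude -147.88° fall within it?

Yes

Band width going east from +127.78° to -125.99°: ((-125.99 − 127.78) mod 360) = 106.23°.
Offset of -147.88° east of the west edge: ((-147.88 − 127.78) mod 360) = 84.34°.
84.34° ≤ 106.23° ⇒ inside.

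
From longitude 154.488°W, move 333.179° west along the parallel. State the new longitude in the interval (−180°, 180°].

127.667°W

Start at -154.488°; shift −333.179° → -487.667°.
-487.667° lies outside (−180°, 180°]; add 360° → -127.667°.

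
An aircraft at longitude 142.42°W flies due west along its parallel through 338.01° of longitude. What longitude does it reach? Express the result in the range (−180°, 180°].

Start at -142.42°; shift −338.01° → -480.43°.
-480.43° lies outside (−180°, 180°]; add 360° → -120.43°.

120.43°W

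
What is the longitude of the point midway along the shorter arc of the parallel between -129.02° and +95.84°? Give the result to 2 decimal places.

+163.41°

Signed shortest Δλ from -129.02° to +95.84° is -135.14°.
Midpoint longitude = -129.02° + (-135.14°)/2 = -129.02° − 67.57° = -196.59°.
Normalise into (−180°, 180°]: +163.41°.
(The naïve average (-129.02 + +95.84)/2 = -16.59° is on the wrong side of the globe.)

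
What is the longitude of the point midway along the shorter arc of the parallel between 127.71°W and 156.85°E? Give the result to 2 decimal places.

165.43°W

Signed shortest Δλ from -127.71° to +156.85° is -75.44°.
Midpoint longitude = -127.71° + (-75.44°)/2 = -127.71° − 37.72° = -165.43°.
(The naïve average (-127.71 + +156.85)/2 = 14.57° is on the wrong side of the globe.)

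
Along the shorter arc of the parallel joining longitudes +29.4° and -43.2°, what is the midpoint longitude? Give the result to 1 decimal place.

Signed shortest Δλ from +29.4° to -43.2° is -72.6°.
Midpoint longitude = +29.4° + (-72.6°)/2 = +29.4° − 36.3° = -6.9°.

-6.9°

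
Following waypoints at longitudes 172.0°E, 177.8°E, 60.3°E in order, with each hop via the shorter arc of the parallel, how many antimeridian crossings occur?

Leg 1: +172.0° → +177.8°, shortest Δλ = 5.8° (east) — does not cross 180°.
Leg 2: +177.8° → +60.3°, shortest Δλ = -117.5° (west) — does not cross 180°.
Total crossings: 0.

0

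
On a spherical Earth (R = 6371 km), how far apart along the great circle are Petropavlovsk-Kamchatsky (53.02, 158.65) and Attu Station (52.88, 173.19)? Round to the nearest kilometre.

Δλ = 173.19 − 158.65 = 14.54°.
Δφ = 52.88 − 53.02 = -0.14°.
a = sin²(Δφ/2) + cos φ₁ · cos φ₂ · sin²(Δλ/2) = 0.005815.
c = 2·atan2(√a, √(1−a)) = 0.15266 rad → d = 6371·c ≈ 972.58 km.

973 km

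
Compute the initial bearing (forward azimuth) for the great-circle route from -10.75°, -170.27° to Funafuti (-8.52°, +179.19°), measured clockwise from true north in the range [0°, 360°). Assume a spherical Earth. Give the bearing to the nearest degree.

Δλ = 179.19 − -170.27 = 349.46°; wrapped into (−180°, 180°]: -10.54°.
θ = atan2( sin Δλ · cos φ₂ , cos φ₁ · sin φ₂ − sin φ₁ · cos φ₂ · cos Δλ )
  = atan2(-0.18090, 0.03580) = -78.806° → normalised to [0°, 360°): 281.194°.

281°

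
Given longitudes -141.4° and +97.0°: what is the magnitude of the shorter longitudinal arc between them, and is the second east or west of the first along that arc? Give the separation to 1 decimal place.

Raw difference: 97.0 − -141.4 = 238.4°.
Normalise into (−180°, 180°]: 238.4° − 360° = -121.6°.
Negative ⇒ the second point lies to the west; separation 121.6°.

121.6° west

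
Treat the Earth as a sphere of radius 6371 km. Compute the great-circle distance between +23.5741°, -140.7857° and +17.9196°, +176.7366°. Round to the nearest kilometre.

4446 km

Δλ = 176.7366 − -140.7857 = 317.5223°; wrapped into (−180°, 180°]: -42.4777°.
Δφ = 17.9196 − 23.5741 = -5.6545°.
a = sin²(Δφ/2) + cos φ₁ · cos φ₂ · sin²(Δλ/2) = 0.116876.
c = 2·atan2(√a, √(1−a)) = 0.69782 rad → d = 6371·c ≈ 4445.78 km.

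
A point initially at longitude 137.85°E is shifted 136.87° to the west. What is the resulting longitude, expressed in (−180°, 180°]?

Start at +137.85°; shift −136.87° → +0.98°.
+0.98° already lies in (−180°, 180°].

0.98°E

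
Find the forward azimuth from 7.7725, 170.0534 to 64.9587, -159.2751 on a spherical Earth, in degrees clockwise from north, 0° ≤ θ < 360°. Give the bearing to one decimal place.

14.3°

Δλ = -159.2751 − 170.0534 = -329.3285°; wrapped into (−180°, 180°]: 30.6715°.
θ = atan2( sin Δλ · cos φ₂ , cos φ₁ · sin φ₂ − sin φ₁ · cos φ₂ · cos Δλ )
  = atan2(0.21592, 0.84844) = 14.278° → normalised to [0°, 360°): 14.278°.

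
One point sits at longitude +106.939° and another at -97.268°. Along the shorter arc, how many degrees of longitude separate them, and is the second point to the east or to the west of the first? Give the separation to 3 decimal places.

155.793° east

Raw difference: -97.268 − 106.939 = -204.207°.
Normalise into (−180°, 180°]: -204.207° + 360° = 155.793°.
Positive ⇒ the second point lies to the east; separation 155.793°.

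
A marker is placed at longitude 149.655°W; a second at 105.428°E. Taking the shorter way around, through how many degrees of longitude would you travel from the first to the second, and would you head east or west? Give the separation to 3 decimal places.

104.917° west

Raw difference: 105.428 − -149.655 = 255.083°.
Normalise into (−180°, 180°]: 255.083° − 360° = -104.917°.
Negative ⇒ the second point lies to the west; separation 104.917°.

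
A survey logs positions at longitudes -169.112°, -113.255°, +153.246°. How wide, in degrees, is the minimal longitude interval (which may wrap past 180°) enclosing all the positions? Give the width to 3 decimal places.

Sort the longitudes: -169.112°, -113.255°, +153.246°.
Eastward gaps between consecutive values (wrapping around): 55.857°, 266.501°, 37.642°.
Largest gap = 266.501° ⇒ minimal covering band is its complement: 360° − 266.501° = 93.499°.
Band runs from +153.246° eastward to -113.255°, crossing the antimeridian.

93.499°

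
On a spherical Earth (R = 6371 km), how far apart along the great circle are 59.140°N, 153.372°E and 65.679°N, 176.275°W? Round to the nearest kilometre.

Δλ = -176.275 − 153.372 = -329.647°; wrapped into (−180°, 180°]: 30.353°.
Δφ = 65.679 − 59.140 = 6.539°.
a = sin²(Δφ/2) + cos φ₁ · cos φ₂ · sin²(Δλ/2) = 0.017731.
c = 2·atan2(√a, √(1−a)) = 0.26711 rad → d = 6371·c ≈ 1701.76 km.

1702 km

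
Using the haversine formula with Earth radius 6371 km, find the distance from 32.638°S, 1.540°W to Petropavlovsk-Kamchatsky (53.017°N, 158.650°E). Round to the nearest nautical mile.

Δλ = 158.650 − -1.540 = 160.190°.
Δφ = 53.017 − -32.638 = 85.655°.
a = sin²(Δφ/2) + cos φ₁ · cos φ₂ · sin²(Δλ/2) = 0.953715.
c = 2·atan2(√a, √(1−a)) = 2.70793 rad → d = 6371·c ≈ 17252.19 km ≈ 9315.44 nmi.

9315 nmi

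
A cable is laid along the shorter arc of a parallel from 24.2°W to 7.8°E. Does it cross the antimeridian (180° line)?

No

Signed shortest Δλ = ((7.8 − -24.2 + 180) mod 360) − 180 = 32.0°.
Going east by 32.0° from -24.2° reaches +7.8° without touching 180°.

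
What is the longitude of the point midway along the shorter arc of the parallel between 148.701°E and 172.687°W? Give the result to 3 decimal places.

Signed shortest Δλ from +148.701° to -172.687° is +38.612°.
Midpoint longitude = +148.701° + (+38.612°)/2 = +148.701° + 19.306° = +168.007°.
(The naïve average (+148.701 + -172.687)/2 = -11.993° is on the wrong side of the globe.)

168.007°E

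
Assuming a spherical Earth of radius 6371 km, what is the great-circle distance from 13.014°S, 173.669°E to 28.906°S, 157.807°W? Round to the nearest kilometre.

3434 km

Δλ = -157.807 − 173.669 = -331.476°; wrapped into (−180°, 180°]: 28.524°.
Δφ = -28.906 − -13.014 = -15.892°.
a = sin²(Δφ/2) + cos φ₁ · cos φ₂ · sin²(Δλ/2) = 0.070876.
c = 2·atan2(√a, √(1−a)) = 0.53895 rad → d = 6371·c ≈ 3433.64 km.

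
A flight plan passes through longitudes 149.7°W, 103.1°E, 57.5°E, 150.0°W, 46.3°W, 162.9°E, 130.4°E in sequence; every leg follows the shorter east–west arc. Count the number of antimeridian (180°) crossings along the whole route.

Leg 1: -149.7° → +103.1°, shortest Δλ = -107.2° (west) — crosses 180°.
Leg 2: +103.1° → +57.5°, shortest Δλ = -45.6° (west) — does not cross 180°.
Leg 3: +57.5° → -150.0°, shortest Δλ = 152.5° (east) — crosses 180°.
Leg 4: -150.0° → -46.3°, shortest Δλ = 103.7° (east) — does not cross 180°.
Leg 5: -46.3° → +162.9°, shortest Δλ = -150.8° (west) — crosses 180°.
Leg 6: +162.9° → +130.4°, shortest Δλ = -32.5° (west) — does not cross 180°.
Total crossings: 3.

3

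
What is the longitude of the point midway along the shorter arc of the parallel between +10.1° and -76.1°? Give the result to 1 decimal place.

-33.0°

Signed shortest Δλ from +10.1° to -76.1° is -86.2°.
Midpoint longitude = +10.1° + (-86.2°)/2 = +10.1° − 43.1° = -33.0°.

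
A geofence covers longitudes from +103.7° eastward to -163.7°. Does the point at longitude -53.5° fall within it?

Band width going east from +103.7° to -163.7°: ((-163.7 − 103.7) mod 360) = 92.6°.
Offset of -53.5° east of the west edge: ((-53.5 − 103.7) mod 360) = 202.8°.
202.8° > 92.6° ⇒ outside.

No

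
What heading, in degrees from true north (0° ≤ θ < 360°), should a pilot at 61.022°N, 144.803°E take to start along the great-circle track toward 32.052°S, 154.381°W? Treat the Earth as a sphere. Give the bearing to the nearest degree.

Δλ = -154.381 − 144.803 = -299.184°; wrapped into (−180°, 180°]: 60.816°.
θ = atan2( sin Δλ · cos φ₂ , cos φ₁ · sin φ₂ − sin φ₁ · cos φ₂ · cos Δλ )
  = atan2(0.73998, -0.61865) = 129.897° → normalised to [0°, 360°): 129.897°.

130°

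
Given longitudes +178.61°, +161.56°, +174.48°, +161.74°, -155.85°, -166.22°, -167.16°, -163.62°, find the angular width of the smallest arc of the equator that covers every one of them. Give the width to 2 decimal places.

Sort the longitudes: -167.16°, -166.22°, -163.62°, -155.85°, +161.56°, +161.74°, +174.48°, +178.61°.
Eastward gaps between consecutive values (wrapping around): 0.94°, 2.60°, 7.77°, 317.41°, 0.18°, 12.74°, 4.13°, 14.23°.
Largest gap = 317.41° ⇒ minimal covering band is its complement: 360° − 317.41° = 42.59°.
Band runs from +161.56° eastward to -155.85°, crossing the antimeridian.

42.59°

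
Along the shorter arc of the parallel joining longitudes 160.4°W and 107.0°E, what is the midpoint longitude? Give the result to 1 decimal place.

Signed shortest Δλ from -160.4° to +107.0° is -92.6°.
Midpoint longitude = -160.4° + (-92.6°)/2 = -160.4° − 46.3° = -206.7°.
Normalise into (−180°, 180°]: +153.3°.
(The naïve average (-160.4 + +107.0)/2 = -26.7° is on the wrong side of the globe.)

153.3°E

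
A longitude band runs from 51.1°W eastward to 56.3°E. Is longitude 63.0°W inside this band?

No

Band width going east from -51.1° to +56.3°: ((56.3 − -51.1) mod 360) = 107.4°.
Offset of -63.0° east of the west edge: ((-63.0 − -51.1) mod 360) = 348.1°.
348.1° > 107.4° ⇒ outside.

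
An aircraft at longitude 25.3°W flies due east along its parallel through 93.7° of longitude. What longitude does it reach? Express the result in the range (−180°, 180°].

68.4°E

Start at -25.3°; shift +93.7° → +68.4°.
+68.4° already lies in (−180°, 180°].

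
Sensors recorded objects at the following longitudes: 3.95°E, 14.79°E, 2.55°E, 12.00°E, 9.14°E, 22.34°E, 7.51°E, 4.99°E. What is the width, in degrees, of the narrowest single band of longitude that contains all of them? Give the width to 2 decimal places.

Sort the longitudes: +2.55°, +3.95°, +4.99°, +7.51°, +9.14°, +12.00°, +14.79°, +22.34°.
Eastward gaps between consecutive values (wrapping around): 1.40°, 1.04°, 2.52°, 1.63°, 2.86°, 2.79°, 7.55°, 340.21°.
Largest gap = 340.21° ⇒ minimal covering band is its complement: 360° − 340.21° = 19.79°.
Band runs from +2.55° eastward to +22.34°.

19.79°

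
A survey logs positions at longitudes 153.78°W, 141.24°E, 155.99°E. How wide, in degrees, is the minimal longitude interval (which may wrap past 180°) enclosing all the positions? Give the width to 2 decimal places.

Sort the longitudes: -153.78°, +141.24°, +155.99°.
Eastward gaps between consecutive values (wrapping around): 295.02°, 14.75°, 50.23°.
Largest gap = 295.02° ⇒ minimal covering band is its complement: 360° − 295.02° = 64.98°.
Band runs from +141.24° eastward to -153.78°, crossing the antimeridian.

64.98°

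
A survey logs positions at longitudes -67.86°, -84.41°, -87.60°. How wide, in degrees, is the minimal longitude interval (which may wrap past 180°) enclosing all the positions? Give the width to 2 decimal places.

Sort the longitudes: -87.60°, -84.41°, -67.86°.
Eastward gaps between consecutive values (wrapping around): 3.19°, 16.55°, 340.26°.
Largest gap = 340.26° ⇒ minimal covering band is its complement: 360° − 340.26° = 19.74°.
Band runs from -87.60° eastward to -67.86°.

19.74°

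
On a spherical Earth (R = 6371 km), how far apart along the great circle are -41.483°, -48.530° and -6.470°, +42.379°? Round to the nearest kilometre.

Δλ = 42.379 − -48.530 = 90.909°.
Δφ = -6.470 − -41.483 = 35.013°.
a = sin²(Δφ/2) + cos φ₁ · cos φ₂ · sin²(Δλ/2) = 0.468584.
c = 2·atan2(√a, √(1−a)) = 1.50792 rad → d = 6371·c ≈ 9606.98 km.

9607 km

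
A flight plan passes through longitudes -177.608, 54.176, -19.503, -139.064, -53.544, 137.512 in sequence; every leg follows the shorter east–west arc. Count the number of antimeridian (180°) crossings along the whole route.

Leg 1: -177.608° → +54.176°, shortest Δλ = -128.216° (west) — crosses 180°.
Leg 2: +54.176° → -19.503°, shortest Δλ = -73.679° (west) — does not cross 180°.
Leg 3: -19.503° → -139.064°, shortest Δλ = -119.561° (west) — does not cross 180°.
Leg 4: -139.064° → -53.544°, shortest Δλ = 85.52° (east) — does not cross 180°.
Leg 5: -53.544° → +137.512°, shortest Δλ = -168.944° (west) — crosses 180°.
Total crossings: 2.

2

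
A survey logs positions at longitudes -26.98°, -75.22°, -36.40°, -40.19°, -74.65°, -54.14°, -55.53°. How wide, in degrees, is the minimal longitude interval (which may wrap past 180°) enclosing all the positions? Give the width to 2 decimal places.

48.24°

Sort the longitudes: -75.22°, -74.65°, -55.53°, -54.14°, -40.19°, -36.40°, -26.98°.
Eastward gaps between consecutive values (wrapping around): 0.57°, 19.12°, 1.39°, 13.95°, 3.79°, 9.42°, 311.76°.
Largest gap = 311.76° ⇒ minimal covering band is its complement: 360° − 311.76° = 48.24°.
Band runs from -75.22° eastward to -26.98°.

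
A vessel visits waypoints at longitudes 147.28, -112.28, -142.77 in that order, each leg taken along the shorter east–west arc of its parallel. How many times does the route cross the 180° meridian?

1

Leg 1: +147.28° → -112.28°, shortest Δλ = 100.44° (east) — crosses 180°.
Leg 2: -112.28° → -142.77°, shortest Δλ = -30.49° (west) — does not cross 180°.
Total crossings: 1.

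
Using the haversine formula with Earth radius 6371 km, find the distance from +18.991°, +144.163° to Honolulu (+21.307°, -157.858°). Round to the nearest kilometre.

6024 km

Δλ = -157.858 − 144.163 = -302.021°; wrapped into (−180°, 180°]: 57.979°.
Δφ = 21.307 − 18.991 = 2.316°.
a = sin²(Δφ/2) + cos φ₁ · cos φ₂ · sin²(Δλ/2) = 0.207327.
c = 2·atan2(√a, √(1−a)) = 0.94549 rad → d = 6371·c ≈ 6023.72 km.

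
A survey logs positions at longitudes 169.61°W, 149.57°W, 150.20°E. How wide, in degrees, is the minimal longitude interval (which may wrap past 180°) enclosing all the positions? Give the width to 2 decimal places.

60.23°

Sort the longitudes: -169.61°, -149.57°, +150.20°.
Eastward gaps between consecutive values (wrapping around): 20.04°, 299.77°, 40.19°.
Largest gap = 299.77° ⇒ minimal covering band is its complement: 360° − 299.77° = 60.23°.
Band runs from +150.20° eastward to -149.57°, crossing the antimeridian.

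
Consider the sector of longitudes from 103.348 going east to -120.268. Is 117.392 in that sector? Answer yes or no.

Band width going east from +103.348° to -120.268°: ((-120.268 − 103.348) mod 360) = 136.384°.
Offset of +117.392° east of the west edge: ((117.392 − 103.348) mod 360) = 14.044°.
14.044° ≤ 136.384° ⇒ inside.

Yes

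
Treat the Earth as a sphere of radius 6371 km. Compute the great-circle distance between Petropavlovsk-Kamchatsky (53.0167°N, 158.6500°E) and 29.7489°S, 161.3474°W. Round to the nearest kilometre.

Δλ = -161.3474 − 158.6500 = -319.9974°; wrapped into (−180°, 180°]: 40.0026°.
Δφ = -29.7489 − 53.0167 = -82.7656°.
a = sin²(Δφ/2) + cos φ₁ · cos φ₂ · sin²(Δλ/2) = 0.498141.
c = 2·atan2(√a, √(1−a)) = 1.56708 rad → d = 6371·c ≈ 9983.85 km.

9984 km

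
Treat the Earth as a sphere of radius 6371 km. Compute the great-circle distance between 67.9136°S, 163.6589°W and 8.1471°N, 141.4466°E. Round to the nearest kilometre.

9480 km

Δλ = 141.4466 − -163.6589 = 305.1055°; wrapped into (−180°, 180°]: -54.8945°.
Δφ = 8.1471 − -67.9136 = 76.0607°.
a = sin²(Δφ/2) + cos φ₁ · cos φ₂ · sin²(Δλ/2) = 0.458632.
c = 2·atan2(√a, √(1−a)) = 1.48797 rad → d = 6371·c ≈ 9479.83 km.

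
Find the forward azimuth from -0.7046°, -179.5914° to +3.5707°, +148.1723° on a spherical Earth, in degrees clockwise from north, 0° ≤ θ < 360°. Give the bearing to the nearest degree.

278°

Δλ = 148.1723 − -179.5914 = 327.7637°; wrapped into (−180°, 180°]: -32.2363°.
θ = atan2( sin Δλ · cos φ₂ , cos φ₁ · sin φ₂ − sin φ₁ · cos φ₂ · cos Δλ )
  = atan2(-0.53238, 0.07266) = -82.228° → normalised to [0°, 360°): 277.772°.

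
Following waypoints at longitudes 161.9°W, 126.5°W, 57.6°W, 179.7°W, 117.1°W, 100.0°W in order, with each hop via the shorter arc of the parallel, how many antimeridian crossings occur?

Leg 1: -161.9° → -126.5°, shortest Δλ = 35.4° (east) — does not cross 180°.
Leg 2: -126.5° → -57.6°, shortest Δλ = 68.9° (east) — does not cross 180°.
Leg 3: -57.6° → -179.7°, shortest Δλ = -122.1° (west) — does not cross 180°.
Leg 4: -179.7° → -117.1°, shortest Δλ = 62.6° (east) — does not cross 180°.
Leg 5: -117.1° → -100.0°, shortest Δλ = 17.1° (east) — does not cross 180°.
Total crossings: 0.

0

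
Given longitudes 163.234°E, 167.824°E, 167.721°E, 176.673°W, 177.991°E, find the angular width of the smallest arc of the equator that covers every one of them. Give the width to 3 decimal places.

20.093°

Sort the longitudes: -176.673°, +163.234°, +167.721°, +167.824°, +177.991°.
Eastward gaps between consecutive values (wrapping around): 339.907°, 4.487°, 0.103°, 10.167°, 5.336°.
Largest gap = 339.907° ⇒ minimal covering band is its complement: 360° − 339.907° = 20.093°.
Band runs from +163.234° eastward to -176.673°, crossing the antimeridian.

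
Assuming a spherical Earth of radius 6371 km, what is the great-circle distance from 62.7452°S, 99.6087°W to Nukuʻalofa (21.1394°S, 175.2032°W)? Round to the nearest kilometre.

Δλ = -175.2032 − -99.6087 = -75.5945°.
Δφ = -21.1394 − -62.7452 = 41.6058°.
a = sin²(Δφ/2) + cos φ₁ · cos φ₂ · sin²(Δλ/2) = 0.286569.
c = 2·atan2(√a, √(1−a)) = 1.12978 rad → d = 6371·c ≈ 7197.80 km.

7198 km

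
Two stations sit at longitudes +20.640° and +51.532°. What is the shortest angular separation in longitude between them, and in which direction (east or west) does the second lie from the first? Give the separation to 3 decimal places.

30.892° east

Raw difference: 51.532 − 20.640 = 30.892°.
Normalise into (−180°, 180°]: 30.892° stays 30.892°.
Positive ⇒ the second point lies to the east; separation 30.892°.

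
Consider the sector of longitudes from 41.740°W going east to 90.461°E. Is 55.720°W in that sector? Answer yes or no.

Band width going east from -41.740° to +90.461°: ((90.461 − -41.740) mod 360) = 132.201°.
Offset of -55.720° east of the west edge: ((-55.720 − -41.740) mod 360) = 346.020°.
346.020° > 132.201° ⇒ outside.

No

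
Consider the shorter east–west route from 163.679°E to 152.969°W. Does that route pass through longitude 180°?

Yes

Naïve |-152.969 − 163.679| = 316.648° > 180°, so the shorter arc goes the other way round — across 180°.
Signed shortest Δλ = ((-152.969 − 163.679 + 180) mod 360) − 180 = 43.352°.
Going east by 43.352° from +163.679° passes through 180° before reaching -152.969°.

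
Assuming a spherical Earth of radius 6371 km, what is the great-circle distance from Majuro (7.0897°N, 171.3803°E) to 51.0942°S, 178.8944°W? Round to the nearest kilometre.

6537 km

Δλ = -178.8944 − 171.3803 = -350.2747°; wrapped into (−180°, 180°]: 9.7253°.
Δφ = -51.0942 − 7.0897 = -58.1839°.
a = sin²(Δφ/2) + cos φ₁ · cos φ₂ · sin²(Δλ/2) = 0.240881.
c = 2·atan2(√a, √(1−a)) = 1.02601 rad → d = 6371·c ≈ 6536.69 km.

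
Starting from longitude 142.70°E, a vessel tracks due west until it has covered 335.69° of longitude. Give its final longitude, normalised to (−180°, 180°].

167.01°E

Start at +142.70°; shift −335.69° → -192.99°.
-192.99° lies outside (−180°, 180°]; add 360° → +167.01°.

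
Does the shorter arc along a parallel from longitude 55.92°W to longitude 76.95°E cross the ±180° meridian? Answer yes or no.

Signed shortest Δλ = ((76.95 − -55.92 + 180) mod 360) − 180 = 132.87°.
Going east by 132.87° from -55.92° reaches +76.95° without touching 180°.

No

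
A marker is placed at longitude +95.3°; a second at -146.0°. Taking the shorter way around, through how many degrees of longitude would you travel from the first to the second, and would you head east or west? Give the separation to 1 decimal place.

Raw difference: -146.0 − 95.3 = -241.3°.
Normalise into (−180°, 180°]: -241.3° + 360° = 118.7°.
Positive ⇒ the second point lies to the east; separation 118.7°.

118.7° east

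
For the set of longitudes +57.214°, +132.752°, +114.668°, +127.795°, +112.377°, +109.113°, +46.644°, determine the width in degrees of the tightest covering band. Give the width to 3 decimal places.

86.108°

Sort the longitudes: +46.644°, +57.214°, +109.113°, +112.377°, +114.668°, +127.795°, +132.752°.
Eastward gaps between consecutive values (wrapping around): 10.570°, 51.899°, 3.264°, 2.291°, 13.127°, 4.957°, 273.892°.
Largest gap = 273.892° ⇒ minimal covering band is its complement: 360° − 273.892° = 86.108°.
Band runs from +46.644° eastward to +132.752°.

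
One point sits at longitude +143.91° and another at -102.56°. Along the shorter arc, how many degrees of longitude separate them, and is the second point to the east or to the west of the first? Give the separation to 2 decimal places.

113.53° east

Raw difference: -102.56 − 143.91 = -246.47°.
Normalise into (−180°, 180°]: -246.47° + 360° = 113.53°.
Positive ⇒ the second point lies to the east; separation 113.53°.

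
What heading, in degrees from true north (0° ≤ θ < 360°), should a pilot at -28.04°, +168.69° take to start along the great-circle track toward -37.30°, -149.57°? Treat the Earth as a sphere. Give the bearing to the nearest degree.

116°

Δλ = -149.57 − 168.69 = -318.26°; wrapped into (−180°, 180°]: 41.74°.
θ = atan2( sin Δλ · cos φ₂ , cos φ₁ · sin φ₂ − sin φ₁ · cos φ₂ · cos Δλ )
  = atan2(0.52959, -0.25583) = 115.784° → normalised to [0°, 360°): 115.784°.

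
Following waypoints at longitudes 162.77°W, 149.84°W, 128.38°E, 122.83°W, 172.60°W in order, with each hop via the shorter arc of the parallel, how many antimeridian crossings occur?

Leg 1: -162.77° → -149.84°, shortest Δλ = 12.93° (east) — does not cross 180°.
Leg 2: -149.84° → +128.38°, shortest Δλ = -81.78° (west) — crosses 180°.
Leg 3: +128.38° → -122.83°, shortest Δλ = 108.79° (east) — crosses 180°.
Leg 4: -122.83° → -172.60°, shortest Δλ = -49.77° (west) — does not cross 180°.
Total crossings: 2.

2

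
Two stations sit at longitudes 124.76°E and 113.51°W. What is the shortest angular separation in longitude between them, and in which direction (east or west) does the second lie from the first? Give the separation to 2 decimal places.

121.73° east

Raw difference: -113.51 − 124.76 = -238.27°.
Normalise into (−180°, 180°]: -238.27° + 360° = 121.73°.
Positive ⇒ the second point lies to the east; separation 121.73°.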